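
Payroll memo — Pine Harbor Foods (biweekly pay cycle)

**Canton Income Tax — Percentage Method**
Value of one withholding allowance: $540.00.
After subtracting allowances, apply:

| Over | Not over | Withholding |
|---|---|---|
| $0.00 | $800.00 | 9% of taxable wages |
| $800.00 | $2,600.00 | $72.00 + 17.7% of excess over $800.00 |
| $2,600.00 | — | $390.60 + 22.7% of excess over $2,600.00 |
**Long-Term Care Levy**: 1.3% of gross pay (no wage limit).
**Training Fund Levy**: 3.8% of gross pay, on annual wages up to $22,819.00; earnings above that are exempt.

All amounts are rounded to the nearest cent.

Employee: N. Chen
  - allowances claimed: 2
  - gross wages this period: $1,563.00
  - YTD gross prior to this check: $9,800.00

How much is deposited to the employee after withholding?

$1,439.82

Canton Income Tax: taxable = $1,563.00 − 2×$540.00 = $483.00
  9% × $483.00 = $43.47
Long-Term Care Levy: 1.3% × $1,563.00 = $20.32
Training Fund Levy: 3.8% × $1,563.00 = $59.39
Total withheld: $43.47 + $20.32 + $59.39 = $123.18
Net pay: $1,563.00 − $123.18 = $1,439.82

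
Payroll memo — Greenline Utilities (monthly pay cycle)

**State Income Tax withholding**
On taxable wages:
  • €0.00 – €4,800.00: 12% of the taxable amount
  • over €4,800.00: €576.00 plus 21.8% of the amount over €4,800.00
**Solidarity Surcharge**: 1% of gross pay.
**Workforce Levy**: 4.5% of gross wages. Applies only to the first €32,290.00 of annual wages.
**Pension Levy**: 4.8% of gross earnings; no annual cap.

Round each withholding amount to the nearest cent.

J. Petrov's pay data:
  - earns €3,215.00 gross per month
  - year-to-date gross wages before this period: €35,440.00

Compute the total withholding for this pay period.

State Income Tax: taxable = €3,215.00
  12% × €3,215.00 = €385.80
Solidarity Surcharge: 1% × €3,215.00 = €32.15
Workforce Levy: YTD €35,440.00 ≥ cap €32,290.00 → €0.00
Pension Levy: 4.8% × €3,215.00 = €154.32
Total: €385.80 + €32.15 + €0.00 + €154.32 = €572.27

€572.27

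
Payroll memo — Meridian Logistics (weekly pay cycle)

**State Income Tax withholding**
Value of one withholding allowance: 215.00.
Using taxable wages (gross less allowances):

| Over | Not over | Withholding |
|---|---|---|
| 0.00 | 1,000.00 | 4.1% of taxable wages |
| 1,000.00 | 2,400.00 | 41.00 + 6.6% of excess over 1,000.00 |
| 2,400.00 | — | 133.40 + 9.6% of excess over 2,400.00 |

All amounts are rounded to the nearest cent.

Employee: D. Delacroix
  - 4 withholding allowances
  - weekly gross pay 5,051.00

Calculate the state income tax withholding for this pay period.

305.34

State Income Tax: taxable = 5,051.00 − 4×215.00 = 4,191.00
  133.40 + 9.6% × (4,191.00 − 2,400.00) = 133.40 + 9.6% × 1,791.00 = 305.34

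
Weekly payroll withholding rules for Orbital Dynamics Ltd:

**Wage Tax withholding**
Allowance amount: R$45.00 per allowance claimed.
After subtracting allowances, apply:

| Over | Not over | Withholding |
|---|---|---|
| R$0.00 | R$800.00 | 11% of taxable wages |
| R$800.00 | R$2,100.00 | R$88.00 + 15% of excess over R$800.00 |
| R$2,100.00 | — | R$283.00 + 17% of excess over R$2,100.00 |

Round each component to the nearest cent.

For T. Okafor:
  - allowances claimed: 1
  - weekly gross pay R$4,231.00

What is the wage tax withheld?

R$637.62

Wage Tax: taxable = R$4,231.00 − 1×R$45.00 = R$4,186.00
  R$283.00 + 17% × (R$4,186.00 − R$2,100.00) = R$283.00 + 17% × R$2,086.00 = R$637.62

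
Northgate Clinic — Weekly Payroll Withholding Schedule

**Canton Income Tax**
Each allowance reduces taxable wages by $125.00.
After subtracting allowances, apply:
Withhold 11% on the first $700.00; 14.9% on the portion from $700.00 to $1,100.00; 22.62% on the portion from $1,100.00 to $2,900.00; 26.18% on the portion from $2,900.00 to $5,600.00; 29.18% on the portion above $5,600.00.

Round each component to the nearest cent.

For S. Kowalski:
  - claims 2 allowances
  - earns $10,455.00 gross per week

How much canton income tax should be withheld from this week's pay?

$2,594.36

Canton Income Tax: taxable = $10,455.00 − 2×$125.00 = $10,205.00
  $1,250.62 + 29.18% × ($10,205.00 − $5,600.00) = $1,250.62 + 29.18% × $4,605.00 = $2,594.36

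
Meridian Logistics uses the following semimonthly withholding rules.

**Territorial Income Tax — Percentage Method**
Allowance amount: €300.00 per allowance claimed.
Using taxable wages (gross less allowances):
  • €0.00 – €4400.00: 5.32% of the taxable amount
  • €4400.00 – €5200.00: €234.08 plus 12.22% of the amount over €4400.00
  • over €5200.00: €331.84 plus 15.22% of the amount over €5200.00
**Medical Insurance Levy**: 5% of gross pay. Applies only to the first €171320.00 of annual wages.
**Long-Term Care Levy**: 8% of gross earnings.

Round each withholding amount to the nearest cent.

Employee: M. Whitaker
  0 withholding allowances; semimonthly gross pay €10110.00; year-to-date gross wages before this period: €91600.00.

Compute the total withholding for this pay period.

Territorial Income Tax: taxable = €10110.00
  €331.84 + 15.22% × (€10110.00 − €5200.00) = €331.84 + 15.22% × €4910.00 = €1079.14
Medical Insurance Levy: 5% × €10110.00 = €505.50
Long-Term Care Levy: 8% × €10110.00 = €808.80
Total: €1079.14 + €505.50 + €808.80 = €2393.44

€2393.44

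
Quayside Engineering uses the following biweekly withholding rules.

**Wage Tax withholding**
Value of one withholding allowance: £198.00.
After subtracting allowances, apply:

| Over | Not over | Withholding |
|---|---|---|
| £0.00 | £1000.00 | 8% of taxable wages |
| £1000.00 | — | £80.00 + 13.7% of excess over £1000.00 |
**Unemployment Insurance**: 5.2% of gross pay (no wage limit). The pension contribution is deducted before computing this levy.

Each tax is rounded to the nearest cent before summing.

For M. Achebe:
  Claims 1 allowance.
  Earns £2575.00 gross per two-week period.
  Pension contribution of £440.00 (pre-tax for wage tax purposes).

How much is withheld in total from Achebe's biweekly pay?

£319.39

Wage Tax: taxable = £2575.00 − £440.00 − 1×£198.00 = £1937.00
  £80.00 + 13.7% × (£1937.00 − £1000.00) = £80.00 + 13.7% × £937.00 = £208.37
Unemployment Insurance: 5.2% × £2135.00 = £111.02
Total: £208.37 + £111.02 = £319.39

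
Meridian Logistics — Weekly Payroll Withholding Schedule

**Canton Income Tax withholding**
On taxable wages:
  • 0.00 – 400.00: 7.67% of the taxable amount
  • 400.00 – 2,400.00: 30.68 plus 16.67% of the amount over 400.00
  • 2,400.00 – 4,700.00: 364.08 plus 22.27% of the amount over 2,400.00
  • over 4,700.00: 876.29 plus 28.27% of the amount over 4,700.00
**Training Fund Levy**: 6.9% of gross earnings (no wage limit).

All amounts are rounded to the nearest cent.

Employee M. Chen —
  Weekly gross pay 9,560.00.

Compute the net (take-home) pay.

Canton Income Tax: taxable = 9,560.00
  876.29 + 28.27% × (9,560.00 − 4,700.00) = 876.29 + 28.27% × 4,860.00 = 2,250.21
Training Fund Levy: 6.9% × 9,560.00 = 659.64
Total withheld: 2,250.21 + 659.64 = 2,909.85
Net pay: 9,560.00 − 2,909.85 = 6,650.15

6,650.15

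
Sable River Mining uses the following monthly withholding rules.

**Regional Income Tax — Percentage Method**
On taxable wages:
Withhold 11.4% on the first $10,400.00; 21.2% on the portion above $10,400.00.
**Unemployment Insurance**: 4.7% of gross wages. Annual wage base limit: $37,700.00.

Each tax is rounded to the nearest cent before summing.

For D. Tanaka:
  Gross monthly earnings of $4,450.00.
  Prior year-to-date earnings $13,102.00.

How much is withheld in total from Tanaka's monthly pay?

$716.45

Regional Income Tax: taxable = $4,450.00
  11.4% × $4,450.00 = $507.30
Unemployment Insurance: 4.7% × $4,450.00 = $209.15
Total: $507.30 + $209.15 = $716.45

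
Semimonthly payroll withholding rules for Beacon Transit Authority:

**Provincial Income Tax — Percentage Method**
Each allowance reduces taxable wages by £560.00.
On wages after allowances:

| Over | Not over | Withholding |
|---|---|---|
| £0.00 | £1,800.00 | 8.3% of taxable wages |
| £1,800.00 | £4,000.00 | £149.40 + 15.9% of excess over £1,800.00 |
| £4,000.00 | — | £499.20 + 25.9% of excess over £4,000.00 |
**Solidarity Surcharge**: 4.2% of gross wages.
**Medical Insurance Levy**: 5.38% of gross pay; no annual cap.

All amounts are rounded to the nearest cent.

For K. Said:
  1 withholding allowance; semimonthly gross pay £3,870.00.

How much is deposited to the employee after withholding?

£3,109.76

Provincial Income Tax: taxable = £3,870.00 − 1×£560.00 = £3,310.00
  £149.40 + 15.9% × (£3,310.00 − £1,800.00) = £149.40 + 15.9% × £1,510.00 = £389.49
Solidarity Surcharge: 4.2% × £3,870.00 = £162.54
Medical Insurance Levy: 5.38% × £3,870.00 = £208.21
Total withheld: £389.49 + £162.54 + £208.21 = £760.24
Net pay: £3,870.00 − £760.24 = £3,109.76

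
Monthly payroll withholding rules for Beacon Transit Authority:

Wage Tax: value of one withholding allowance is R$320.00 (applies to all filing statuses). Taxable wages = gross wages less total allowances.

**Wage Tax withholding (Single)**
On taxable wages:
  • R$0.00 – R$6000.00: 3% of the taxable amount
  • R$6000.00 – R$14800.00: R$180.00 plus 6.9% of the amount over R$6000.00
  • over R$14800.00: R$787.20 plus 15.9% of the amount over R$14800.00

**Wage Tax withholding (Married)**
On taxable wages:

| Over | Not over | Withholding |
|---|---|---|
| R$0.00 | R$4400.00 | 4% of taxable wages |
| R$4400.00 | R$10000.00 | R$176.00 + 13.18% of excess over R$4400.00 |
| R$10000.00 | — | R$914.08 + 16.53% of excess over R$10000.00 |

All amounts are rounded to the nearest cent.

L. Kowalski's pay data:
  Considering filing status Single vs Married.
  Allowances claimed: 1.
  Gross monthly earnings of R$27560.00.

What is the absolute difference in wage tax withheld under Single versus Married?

Wage Tax (Single): taxable = R$27560.00 − 1×R$320.00 = R$27240.00
  R$787.20 + 15.9% × (R$27240.00 − R$14800.00) = R$787.20 + 15.9% × R$12440.00 = R$2765.16
Wage Tax (Married): taxable = R$27560.00 − 1×R$320.00 = R$27240.00
  R$914.08 + 16.53% × (R$27240.00 − R$10000.00) = R$914.08 + 16.53% × R$17240.00 = R$3763.85
Difference: |R$2765.16 − R$3763.85| = R$998.69 (higher under Married)

R$998.69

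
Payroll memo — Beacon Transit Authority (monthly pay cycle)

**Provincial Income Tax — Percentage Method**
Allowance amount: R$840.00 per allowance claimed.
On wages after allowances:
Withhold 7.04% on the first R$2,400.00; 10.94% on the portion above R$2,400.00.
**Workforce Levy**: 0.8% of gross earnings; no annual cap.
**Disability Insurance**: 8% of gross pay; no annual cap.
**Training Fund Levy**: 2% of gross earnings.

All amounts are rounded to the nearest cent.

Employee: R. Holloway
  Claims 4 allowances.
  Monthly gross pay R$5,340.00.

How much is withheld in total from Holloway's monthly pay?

Provincial Income Tax: taxable = R$5,340.00 − 4×R$840.00 = R$1,980.00
  7.04% × R$1,980.00 = R$139.39
Workforce Levy: 0.8% × R$5,340.00 = R$42.72
Disability Insurance: 8% × R$5,340.00 = R$427.20
Training Fund Levy: 2% × R$5,340.00 = R$106.80
Total: R$139.39 + R$42.72 + R$427.20 + R$106.80 = R$716.11

R$716.11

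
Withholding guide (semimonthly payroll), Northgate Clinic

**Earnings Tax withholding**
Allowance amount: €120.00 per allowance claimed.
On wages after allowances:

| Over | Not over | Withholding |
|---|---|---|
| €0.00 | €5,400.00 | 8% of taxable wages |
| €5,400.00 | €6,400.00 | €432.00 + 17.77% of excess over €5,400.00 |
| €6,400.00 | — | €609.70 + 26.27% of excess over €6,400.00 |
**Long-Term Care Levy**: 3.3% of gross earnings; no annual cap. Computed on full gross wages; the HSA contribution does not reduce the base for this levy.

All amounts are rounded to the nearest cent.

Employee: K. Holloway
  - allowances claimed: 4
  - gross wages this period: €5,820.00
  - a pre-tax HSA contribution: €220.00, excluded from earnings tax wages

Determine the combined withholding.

Earnings Tax: taxable = €5,820.00 − €220.00 − 4×€120.00 = €5,120.00
  8% × €5,120.00 = €409.60
Long-Term Care Levy: 3.3% × €5,820.00 = €192.06
Total: €409.60 + €192.06 = €601.66

€601.66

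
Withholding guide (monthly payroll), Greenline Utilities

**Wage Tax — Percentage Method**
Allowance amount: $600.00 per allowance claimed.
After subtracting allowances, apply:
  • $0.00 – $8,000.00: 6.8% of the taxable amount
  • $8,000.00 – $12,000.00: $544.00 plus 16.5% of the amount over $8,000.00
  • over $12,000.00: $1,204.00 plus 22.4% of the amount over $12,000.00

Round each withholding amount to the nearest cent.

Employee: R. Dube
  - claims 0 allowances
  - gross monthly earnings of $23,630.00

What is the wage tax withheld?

$3,809.12

Wage Tax: taxable = $23,630.00
  $1,204.00 + 22.4% × ($23,630.00 − $12,000.00) = $1,204.00 + 22.4% × $11,630.00 = $3,809.12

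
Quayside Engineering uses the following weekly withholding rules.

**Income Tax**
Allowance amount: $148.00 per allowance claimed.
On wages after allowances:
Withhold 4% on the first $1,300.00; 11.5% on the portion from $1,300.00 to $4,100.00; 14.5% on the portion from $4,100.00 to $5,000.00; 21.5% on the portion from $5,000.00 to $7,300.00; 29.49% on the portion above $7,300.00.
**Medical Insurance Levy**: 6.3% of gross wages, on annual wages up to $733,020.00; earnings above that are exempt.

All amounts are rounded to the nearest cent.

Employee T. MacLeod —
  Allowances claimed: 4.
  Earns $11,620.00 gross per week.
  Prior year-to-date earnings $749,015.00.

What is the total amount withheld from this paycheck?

$2,098.39

Income Tax: taxable = $11,620.00 − 4×$148.00 = $11,028.00
  $999.00 + 29.49% × ($11,028.00 − $7,300.00) = $999.00 + 29.49% × $3,728.00 = $2,098.39
Medical Insurance Levy: YTD $749,015.00 ≥ cap $733,020.00 → $0.00
Total: $2,098.39 + $0.00 = $2,098.39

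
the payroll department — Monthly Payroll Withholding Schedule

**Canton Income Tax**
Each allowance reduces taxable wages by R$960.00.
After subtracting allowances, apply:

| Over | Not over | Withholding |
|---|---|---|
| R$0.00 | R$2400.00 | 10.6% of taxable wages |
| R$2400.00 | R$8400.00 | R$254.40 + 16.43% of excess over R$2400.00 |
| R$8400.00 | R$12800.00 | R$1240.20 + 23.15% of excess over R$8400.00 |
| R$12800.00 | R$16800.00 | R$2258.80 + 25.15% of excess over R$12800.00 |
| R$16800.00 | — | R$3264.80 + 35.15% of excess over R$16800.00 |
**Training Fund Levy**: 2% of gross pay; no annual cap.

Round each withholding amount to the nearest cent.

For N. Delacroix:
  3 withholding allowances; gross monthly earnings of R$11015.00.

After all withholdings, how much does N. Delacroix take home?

R$9598.04

Canton Income Tax: taxable = R$11015.00 − 3×R$960.00 = R$8135.00
  R$254.40 + 16.43% × (R$8135.00 − R$2400.00) = R$254.40 + 16.43% × R$5735.00 = R$1196.66
Training Fund Levy: 2% × R$11015.00 = R$220.30
Total withheld: R$1196.66 + R$220.30 = R$1416.96
Net pay: R$11015.00 − R$1416.96 = R$9598.04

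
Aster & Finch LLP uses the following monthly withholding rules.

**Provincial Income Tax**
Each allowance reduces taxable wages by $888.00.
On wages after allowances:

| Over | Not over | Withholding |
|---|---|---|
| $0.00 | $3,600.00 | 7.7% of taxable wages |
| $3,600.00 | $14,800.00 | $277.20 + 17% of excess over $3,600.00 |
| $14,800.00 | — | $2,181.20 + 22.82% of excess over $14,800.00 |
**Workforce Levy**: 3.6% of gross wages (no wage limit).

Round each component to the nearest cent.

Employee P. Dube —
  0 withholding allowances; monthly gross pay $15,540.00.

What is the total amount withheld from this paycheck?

Provincial Income Tax: taxable = $15,540.00
  $2,181.20 + 22.82% × ($15,540.00 − $14,800.00) = $2,181.20 + 22.82% × $740.00 = $2,350.07
Workforce Levy: 3.6% × $15,540.00 = $559.44
Total: $2,350.07 + $559.44 = $2,909.51

$2,909.51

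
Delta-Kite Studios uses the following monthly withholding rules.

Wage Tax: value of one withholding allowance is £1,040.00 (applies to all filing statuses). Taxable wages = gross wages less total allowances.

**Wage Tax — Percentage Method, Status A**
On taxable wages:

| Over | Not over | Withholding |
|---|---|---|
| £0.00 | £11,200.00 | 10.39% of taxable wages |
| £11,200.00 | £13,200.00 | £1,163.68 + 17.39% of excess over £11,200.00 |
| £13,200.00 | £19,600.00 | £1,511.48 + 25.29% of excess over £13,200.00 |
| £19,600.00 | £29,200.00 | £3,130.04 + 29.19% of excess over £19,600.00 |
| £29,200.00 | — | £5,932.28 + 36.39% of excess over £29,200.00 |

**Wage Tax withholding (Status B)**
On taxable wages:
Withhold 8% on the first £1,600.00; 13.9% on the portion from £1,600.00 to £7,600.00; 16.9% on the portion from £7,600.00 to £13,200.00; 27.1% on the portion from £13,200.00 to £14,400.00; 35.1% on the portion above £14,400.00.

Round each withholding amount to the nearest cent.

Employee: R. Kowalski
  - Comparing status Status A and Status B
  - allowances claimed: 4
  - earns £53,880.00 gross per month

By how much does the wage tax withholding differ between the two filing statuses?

Wage Tax (Status A): taxable = £53,880.00 − 4×£1,040.00 = £49,720.00
  £5,932.28 + 36.39% × (£49,720.00 − £29,200.00) = £5,932.28 + 36.39% × £20,520.00 = £13,399.51
Wage Tax (Status B): taxable = £53,880.00 − 4×£1,040.00 = £49,720.00
  £2,233.60 + 35.1% × (£49,720.00 − £14,400.00) = £2,233.60 + 35.1% × £35,320.00 = £14,630.92
Difference: |£13,399.51 − £14,630.92| = £1,231.41 (higher under Status B)

£1,231.41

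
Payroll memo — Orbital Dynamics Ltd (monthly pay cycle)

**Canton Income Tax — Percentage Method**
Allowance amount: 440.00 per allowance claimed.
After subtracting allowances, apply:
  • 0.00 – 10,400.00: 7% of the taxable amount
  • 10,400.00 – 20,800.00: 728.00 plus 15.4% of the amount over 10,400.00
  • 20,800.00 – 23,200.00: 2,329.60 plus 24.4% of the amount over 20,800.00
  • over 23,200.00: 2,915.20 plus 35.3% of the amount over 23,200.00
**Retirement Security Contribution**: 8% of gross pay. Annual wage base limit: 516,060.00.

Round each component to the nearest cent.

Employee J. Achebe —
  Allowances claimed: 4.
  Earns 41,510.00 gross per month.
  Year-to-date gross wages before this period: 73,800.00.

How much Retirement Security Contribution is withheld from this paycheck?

Retirement Security Contribution: 8% × 41,510.00 = 3,320.80

3,320.80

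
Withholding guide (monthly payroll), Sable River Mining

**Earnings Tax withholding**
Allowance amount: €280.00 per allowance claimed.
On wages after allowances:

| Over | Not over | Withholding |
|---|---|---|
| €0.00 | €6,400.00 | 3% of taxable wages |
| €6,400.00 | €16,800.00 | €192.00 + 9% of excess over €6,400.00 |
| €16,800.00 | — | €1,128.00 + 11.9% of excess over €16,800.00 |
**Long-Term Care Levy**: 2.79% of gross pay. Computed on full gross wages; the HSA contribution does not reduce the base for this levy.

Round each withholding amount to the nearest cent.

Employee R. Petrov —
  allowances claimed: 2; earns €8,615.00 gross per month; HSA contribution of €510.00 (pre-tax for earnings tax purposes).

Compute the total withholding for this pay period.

Earnings Tax: taxable = €8,615.00 − €510.00 − 2×€280.00 = €7,545.00
  €192.00 + 9% × (€7,545.00 − €6,400.00) = €192.00 + 9% × €1,145.00 = €295.05
Long-Term Care Levy: 2.79% × €8,615.00 = €240.36
Total: €295.05 + €240.36 = €535.41

€535.41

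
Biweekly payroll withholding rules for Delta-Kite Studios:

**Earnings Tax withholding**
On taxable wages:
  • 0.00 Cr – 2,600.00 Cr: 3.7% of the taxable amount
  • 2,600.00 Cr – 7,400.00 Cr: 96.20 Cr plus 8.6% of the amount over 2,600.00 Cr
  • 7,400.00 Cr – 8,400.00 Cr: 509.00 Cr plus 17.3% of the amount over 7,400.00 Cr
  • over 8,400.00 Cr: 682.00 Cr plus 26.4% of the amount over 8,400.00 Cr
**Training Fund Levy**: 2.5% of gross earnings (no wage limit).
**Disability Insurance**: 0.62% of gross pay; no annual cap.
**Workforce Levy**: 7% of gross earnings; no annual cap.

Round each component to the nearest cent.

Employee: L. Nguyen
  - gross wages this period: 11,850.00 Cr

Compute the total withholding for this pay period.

2,792.02 Cr

Earnings Tax: taxable = 11,850.00 Cr
  682.00 Cr + 26.4% × (11,850.00 Cr − 8,400.00 Cr) = 682.00 Cr + 26.4% × 3,450.00 Cr = 1,592.80 Cr
Training Fund Levy: 2.5% × 11,850.00 Cr = 296.25 Cr
Disability Insurance: 0.62% × 11,850.00 Cr = 73.47 Cr
Workforce Levy: 7% × 11,850.00 Cr = 829.50 Cr
Total: 1,592.80 Cr + 296.25 Cr + 73.47 Cr + 829.50 Cr = 2,792.02 Cr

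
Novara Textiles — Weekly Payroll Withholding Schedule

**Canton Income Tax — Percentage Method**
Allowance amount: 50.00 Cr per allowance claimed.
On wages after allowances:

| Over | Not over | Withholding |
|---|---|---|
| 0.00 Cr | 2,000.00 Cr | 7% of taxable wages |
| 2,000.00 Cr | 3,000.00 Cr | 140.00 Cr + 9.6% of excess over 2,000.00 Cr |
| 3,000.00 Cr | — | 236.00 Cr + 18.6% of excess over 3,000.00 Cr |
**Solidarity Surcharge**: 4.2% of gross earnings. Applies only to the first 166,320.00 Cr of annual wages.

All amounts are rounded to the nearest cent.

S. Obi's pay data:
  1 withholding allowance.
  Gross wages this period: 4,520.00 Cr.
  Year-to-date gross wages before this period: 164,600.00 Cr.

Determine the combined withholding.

581.66 Cr

Canton Income Tax: taxable = 4,520.00 Cr − 1×50.00 Cr = 4,470.00 Cr
  236.00 Cr + 18.6% × (4,470.00 Cr − 3,000.00 Cr) = 236.00 Cr + 18.6% × 1,470.00 Cr = 509.42 Cr
Solidarity Surcharge: cap 166,320.00 Cr − YTD 164,600.00 Cr = 1,720.00 Cr subject; 4.2% × 1,720.00 Cr = 72.24 Cr
Total: 509.42 Cr + 72.24 Cr = 581.66 Cr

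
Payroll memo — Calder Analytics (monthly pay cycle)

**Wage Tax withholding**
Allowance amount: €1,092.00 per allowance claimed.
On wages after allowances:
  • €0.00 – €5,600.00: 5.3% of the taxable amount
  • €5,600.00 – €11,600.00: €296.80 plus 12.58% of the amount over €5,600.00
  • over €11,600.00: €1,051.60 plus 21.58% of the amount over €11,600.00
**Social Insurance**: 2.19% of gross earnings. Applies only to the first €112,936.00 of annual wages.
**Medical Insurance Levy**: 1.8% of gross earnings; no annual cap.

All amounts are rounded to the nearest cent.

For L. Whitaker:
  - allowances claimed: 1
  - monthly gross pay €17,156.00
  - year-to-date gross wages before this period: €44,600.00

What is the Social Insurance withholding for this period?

€375.72

Social Insurance: 2.19% × €17,156.00 = €375.72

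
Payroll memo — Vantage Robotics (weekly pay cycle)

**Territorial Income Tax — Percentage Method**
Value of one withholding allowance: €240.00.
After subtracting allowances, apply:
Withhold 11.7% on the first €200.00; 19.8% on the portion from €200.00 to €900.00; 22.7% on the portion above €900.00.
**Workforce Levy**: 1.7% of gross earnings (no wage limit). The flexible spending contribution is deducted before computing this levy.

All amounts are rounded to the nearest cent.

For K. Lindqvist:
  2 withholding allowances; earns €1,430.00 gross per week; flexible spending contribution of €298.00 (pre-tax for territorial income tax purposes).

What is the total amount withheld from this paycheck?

€132.14

Territorial Income Tax: taxable = €1,430.00 − €298.00 − 2×€240.00 = €652.00
  €23.40 + 19.8% × (€652.00 − €200.00) = €23.40 + 19.8% × €452.00 = €112.90
Workforce Levy: 1.7% × €1,132.00 = €19.24
Total: €112.90 + €19.24 = €132.14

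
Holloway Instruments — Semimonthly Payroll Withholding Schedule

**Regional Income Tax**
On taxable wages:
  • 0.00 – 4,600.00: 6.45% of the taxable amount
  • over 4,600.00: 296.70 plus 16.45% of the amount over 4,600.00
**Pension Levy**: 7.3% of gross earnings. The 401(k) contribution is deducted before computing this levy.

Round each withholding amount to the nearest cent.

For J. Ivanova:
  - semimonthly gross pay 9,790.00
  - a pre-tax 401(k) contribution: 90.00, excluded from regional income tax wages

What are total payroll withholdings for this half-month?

1,843.75

Regional Income Tax: taxable = 9,790.00 − 90.00 = 9,700.00
  296.70 + 16.45% × (9,700.00 − 4,600.00) = 296.70 + 16.45% × 5,100.00 = 1,135.65
Pension Levy: 7.3% × 9,700.00 = 708.10
Total: 1,135.65 + 708.10 = 1,843.75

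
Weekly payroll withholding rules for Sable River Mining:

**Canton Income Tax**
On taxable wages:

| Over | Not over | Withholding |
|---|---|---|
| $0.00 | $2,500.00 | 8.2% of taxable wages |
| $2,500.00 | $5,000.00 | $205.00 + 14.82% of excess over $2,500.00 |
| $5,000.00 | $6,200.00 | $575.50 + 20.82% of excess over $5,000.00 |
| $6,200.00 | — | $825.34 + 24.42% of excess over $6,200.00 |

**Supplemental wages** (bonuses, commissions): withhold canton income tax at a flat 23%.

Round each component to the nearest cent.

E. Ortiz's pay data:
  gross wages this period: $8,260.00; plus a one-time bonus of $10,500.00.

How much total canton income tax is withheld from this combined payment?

Canton Income Tax: taxable = $8,260.00
  $825.34 + 24.42% × ($8,260.00 − $6,200.00) = $825.34 + 24.42% × $2,060.00 = $1,328.39
Supplemental (23% flat on bonus): 23% × $10,500.00 = $2,415.00
Total canton income tax: $1,328.39 + $2,415.00 = $3,743.39

$3,743.39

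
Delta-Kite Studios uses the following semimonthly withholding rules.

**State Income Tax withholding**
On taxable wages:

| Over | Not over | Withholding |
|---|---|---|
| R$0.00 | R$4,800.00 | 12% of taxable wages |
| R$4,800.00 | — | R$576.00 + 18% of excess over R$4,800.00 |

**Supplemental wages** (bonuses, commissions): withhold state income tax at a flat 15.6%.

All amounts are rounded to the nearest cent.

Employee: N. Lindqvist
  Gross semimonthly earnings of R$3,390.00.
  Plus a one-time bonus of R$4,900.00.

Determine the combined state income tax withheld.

R$1,171.20

State Income Tax: taxable = R$3,390.00
  12% × R$3,390.00 = R$406.80
Supplemental (15.6% flat on bonus): 15.6% × R$4,900.00 = R$764.40
Total state income tax: R$406.80 + R$764.40 = R$1,171.20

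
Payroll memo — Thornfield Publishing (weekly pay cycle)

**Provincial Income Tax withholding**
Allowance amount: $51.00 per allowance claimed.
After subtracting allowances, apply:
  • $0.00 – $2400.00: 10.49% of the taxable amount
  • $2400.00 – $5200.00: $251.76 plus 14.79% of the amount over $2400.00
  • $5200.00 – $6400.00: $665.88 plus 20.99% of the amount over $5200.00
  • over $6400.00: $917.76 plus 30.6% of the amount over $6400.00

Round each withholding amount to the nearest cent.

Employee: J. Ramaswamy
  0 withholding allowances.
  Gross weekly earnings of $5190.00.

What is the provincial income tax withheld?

Provincial Income Tax: taxable = $5190.00
  $251.76 + 14.79% × ($5190.00 − $2400.00) = $251.76 + 14.79% × $2790.00 = $664.40

$664.40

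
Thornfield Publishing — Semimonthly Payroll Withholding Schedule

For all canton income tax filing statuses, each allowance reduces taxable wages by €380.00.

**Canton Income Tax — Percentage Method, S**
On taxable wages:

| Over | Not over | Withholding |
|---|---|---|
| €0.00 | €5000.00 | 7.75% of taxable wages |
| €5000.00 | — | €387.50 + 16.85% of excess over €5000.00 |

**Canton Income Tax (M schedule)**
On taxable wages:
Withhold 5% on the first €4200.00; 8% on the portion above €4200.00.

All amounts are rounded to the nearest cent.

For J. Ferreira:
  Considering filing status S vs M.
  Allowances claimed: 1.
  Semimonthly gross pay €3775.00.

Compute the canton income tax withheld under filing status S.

Canton Income Tax (S): taxable = €3775.00 − 1×€380.00 = €3395.00
  7.75% × €3395.00 = €263.11

€263.11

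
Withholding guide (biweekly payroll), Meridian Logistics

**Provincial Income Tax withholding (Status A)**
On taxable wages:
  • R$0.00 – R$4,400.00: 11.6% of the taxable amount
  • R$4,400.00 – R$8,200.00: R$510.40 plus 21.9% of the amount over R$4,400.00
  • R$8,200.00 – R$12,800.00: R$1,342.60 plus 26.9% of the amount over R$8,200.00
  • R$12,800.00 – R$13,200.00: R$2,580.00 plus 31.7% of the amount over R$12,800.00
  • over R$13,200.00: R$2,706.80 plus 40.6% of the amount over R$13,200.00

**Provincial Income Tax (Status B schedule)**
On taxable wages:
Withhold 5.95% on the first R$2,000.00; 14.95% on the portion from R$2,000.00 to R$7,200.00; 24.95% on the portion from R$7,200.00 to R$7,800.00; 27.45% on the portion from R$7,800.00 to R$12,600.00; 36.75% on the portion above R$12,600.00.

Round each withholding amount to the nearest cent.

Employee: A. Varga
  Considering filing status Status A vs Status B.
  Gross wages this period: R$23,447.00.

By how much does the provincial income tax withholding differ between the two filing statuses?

R$517.11

Provincial Income Tax (Status A): taxable = R$23,447.00
  R$2,706.80 + 40.6% × (R$23,447.00 − R$13,200.00) = R$2,706.80 + 40.6% × R$10,247.00 = R$6,867.08
Provincial Income Tax (Status B): taxable = R$23,447.00
  R$2,363.70 + 36.75% × (R$23,447.00 − R$12,600.00) = R$2,363.70 + 36.75% × R$10,847.00 = R$6,349.97
Difference: |R$6,867.08 − R$6,349.97| = R$517.11 (higher under Status A)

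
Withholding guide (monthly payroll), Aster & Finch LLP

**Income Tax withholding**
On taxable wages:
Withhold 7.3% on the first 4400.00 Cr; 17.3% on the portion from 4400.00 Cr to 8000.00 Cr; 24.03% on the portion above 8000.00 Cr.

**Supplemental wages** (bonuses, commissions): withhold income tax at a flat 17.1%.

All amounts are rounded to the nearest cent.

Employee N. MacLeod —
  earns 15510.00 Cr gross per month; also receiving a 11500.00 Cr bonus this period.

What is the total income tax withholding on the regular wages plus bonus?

Income Tax: taxable = 15510.00 Cr
  944.00 Cr + 24.03% × (15510.00 Cr − 8000.00 Cr) = 944.00 Cr + 24.03% × 7510.00 Cr = 2748.65 Cr
Supplemental (17.1% flat on bonus): 17.1% × 11500.00 Cr = 1966.50 Cr
Total income tax: 2748.65 Cr + 1966.50 Cr = 4715.15 Cr

4715.15 Cr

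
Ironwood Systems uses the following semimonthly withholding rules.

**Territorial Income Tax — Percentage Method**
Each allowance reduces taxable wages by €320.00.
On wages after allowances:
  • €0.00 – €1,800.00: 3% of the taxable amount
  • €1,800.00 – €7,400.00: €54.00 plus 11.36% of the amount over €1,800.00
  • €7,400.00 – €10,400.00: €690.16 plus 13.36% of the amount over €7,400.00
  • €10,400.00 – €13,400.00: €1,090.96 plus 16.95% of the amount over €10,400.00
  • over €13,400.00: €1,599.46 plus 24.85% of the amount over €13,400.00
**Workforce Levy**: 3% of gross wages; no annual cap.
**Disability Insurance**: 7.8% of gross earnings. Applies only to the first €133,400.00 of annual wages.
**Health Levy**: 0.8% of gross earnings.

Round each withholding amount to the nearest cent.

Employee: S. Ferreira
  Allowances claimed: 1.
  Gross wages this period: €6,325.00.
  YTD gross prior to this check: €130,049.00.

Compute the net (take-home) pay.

Territorial Income Tax: taxable = €6,325.00 − 1×€320.00 = €6,005.00
  €54.00 + 11.36% × (€6,005.00 − €1,800.00) = €54.00 + 11.36% × €4,205.00 = €531.69
Workforce Levy: 3% × €6,325.00 = €189.75
Disability Insurance: cap €133,400.00 − YTD €130,049.00 = €3,351.00 subject; 7.8% × €3,351.00 = €261.38
Health Levy: 0.8% × €6,325.00 = €50.60
Total withheld: €531.69 + €189.75 + €261.38 + €50.60 = €1,033.42
Net pay: €6,325.00 − €1,033.42 = €5,291.58

€5,291.58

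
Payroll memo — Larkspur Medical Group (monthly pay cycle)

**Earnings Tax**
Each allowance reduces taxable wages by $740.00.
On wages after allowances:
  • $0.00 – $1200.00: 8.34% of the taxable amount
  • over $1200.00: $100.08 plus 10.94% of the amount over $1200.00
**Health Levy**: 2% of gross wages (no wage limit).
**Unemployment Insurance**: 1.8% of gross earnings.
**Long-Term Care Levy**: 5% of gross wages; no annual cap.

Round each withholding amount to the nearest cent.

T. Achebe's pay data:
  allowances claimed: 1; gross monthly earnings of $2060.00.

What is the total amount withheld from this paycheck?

Earnings Tax: taxable = $2060.00 − 1×$740.00 = $1320.00
  $100.08 + 10.94% × ($1320.00 − $1200.00) = $100.08 + 10.94% × $120.00 = $113.21
Health Levy: 2% × $2060.00 = $41.20
Unemployment Insurance: 1.8% × $2060.00 = $37.08
Long-Term Care Levy: 5% × $2060.00 = $103.00
Total: $113.21 + $41.20 + $37.08 + $103.00 = $294.49

$294.49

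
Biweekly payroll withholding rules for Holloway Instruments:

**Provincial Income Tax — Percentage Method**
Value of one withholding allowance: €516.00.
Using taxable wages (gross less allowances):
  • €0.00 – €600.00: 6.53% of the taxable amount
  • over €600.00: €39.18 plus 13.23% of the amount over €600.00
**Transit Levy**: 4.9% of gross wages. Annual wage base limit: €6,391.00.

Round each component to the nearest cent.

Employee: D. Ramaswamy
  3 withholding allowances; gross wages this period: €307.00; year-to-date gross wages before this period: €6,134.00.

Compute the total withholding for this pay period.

€12.59

Provincial Income Tax: taxable = €307.00 − 3×€516.00 = €-1,241.00
  Taxable ≤ 0 → €0.00
Transit Levy: cap €6,391.00 − YTD €6,134.00 = €257.00 subject; 4.9% × €257.00 = €12.59
Total: €0.00 + €12.59 = €12.59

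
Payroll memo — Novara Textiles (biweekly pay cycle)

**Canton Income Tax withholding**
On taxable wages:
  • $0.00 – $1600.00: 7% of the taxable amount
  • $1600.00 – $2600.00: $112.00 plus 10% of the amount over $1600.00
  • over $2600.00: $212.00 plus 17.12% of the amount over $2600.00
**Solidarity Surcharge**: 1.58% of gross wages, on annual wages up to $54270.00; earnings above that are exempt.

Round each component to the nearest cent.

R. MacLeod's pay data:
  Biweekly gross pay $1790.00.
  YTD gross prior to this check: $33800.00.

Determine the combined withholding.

Canton Income Tax: taxable = $1790.00
  $112.00 + 10% × ($1790.00 − $1600.00) = $112.00 + 10% × $190.00 = $131.00
Solidarity Surcharge: 1.58% × $1790.00 = $28.28
Total: $131.00 + $28.28 = $159.28

$159.28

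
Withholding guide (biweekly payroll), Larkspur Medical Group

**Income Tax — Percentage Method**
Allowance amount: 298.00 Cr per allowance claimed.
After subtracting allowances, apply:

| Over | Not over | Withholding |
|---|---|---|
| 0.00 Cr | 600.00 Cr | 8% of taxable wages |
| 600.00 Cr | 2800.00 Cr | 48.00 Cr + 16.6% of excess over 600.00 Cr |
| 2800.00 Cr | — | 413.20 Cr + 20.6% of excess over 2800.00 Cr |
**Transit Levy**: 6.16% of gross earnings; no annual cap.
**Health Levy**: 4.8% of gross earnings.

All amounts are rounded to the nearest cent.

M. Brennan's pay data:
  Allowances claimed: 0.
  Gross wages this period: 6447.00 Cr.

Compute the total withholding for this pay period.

1871.08 Cr

Income Tax: taxable = 6447.00 Cr
  413.20 Cr + 20.6% × (6447.00 Cr − 2800.00 Cr) = 413.20 Cr + 20.6% × 3647.00 Cr = 1164.48 Cr
Transit Levy: 6.16% × 6447.00 Cr = 397.14 Cr
Health Levy: 4.8% × 6447.00 Cr = 309.46 Cr
Total: 1164.48 Cr + 397.14 Cr + 309.46 Cr = 1871.08 Cr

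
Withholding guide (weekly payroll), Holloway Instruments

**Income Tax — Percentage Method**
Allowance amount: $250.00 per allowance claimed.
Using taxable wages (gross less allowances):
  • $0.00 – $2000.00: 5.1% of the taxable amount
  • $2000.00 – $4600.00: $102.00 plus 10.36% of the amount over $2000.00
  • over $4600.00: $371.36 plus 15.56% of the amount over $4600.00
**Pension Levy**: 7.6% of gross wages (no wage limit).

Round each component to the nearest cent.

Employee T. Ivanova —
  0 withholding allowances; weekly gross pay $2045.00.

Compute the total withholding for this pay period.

Income Tax: taxable = $2045.00
  $102.00 + 10.36% × ($2045.00 − $2000.00) = $102.00 + 10.36% × $45.00 = $106.66
Pension Levy: 7.6% × $2045.00 = $155.42
Total: $106.66 + $155.42 = $262.08

$262.08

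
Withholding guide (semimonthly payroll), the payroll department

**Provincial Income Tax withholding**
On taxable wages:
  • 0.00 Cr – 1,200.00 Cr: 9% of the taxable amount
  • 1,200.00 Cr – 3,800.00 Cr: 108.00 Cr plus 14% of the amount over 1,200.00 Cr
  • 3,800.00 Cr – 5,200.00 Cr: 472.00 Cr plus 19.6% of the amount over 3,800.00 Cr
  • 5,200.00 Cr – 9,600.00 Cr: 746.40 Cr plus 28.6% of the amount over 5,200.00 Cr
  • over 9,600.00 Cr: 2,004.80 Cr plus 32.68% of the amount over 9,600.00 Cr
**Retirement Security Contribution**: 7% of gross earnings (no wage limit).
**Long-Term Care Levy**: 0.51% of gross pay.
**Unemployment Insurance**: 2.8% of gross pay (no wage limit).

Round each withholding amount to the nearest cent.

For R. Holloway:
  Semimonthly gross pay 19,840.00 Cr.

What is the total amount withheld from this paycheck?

7,396.73 Cr

Provincial Income Tax: taxable = 19,840.00 Cr
  2,004.80 Cr + 32.68% × (19,840.00 Cr − 9,600.00 Cr) = 2,004.80 Cr + 32.68% × 10,240.00 Cr = 5,351.23 Cr
Retirement Security Contribution: 7% × 19,840.00 Cr = 1,388.80 Cr
Long-Term Care Levy: 0.51% × 19,840.00 Cr = 101.18 Cr
Unemployment Insurance: 2.8% × 19,840.00 Cr = 555.52 Cr
Total: 5,351.23 Cr + 1,388.80 Cr + 101.18 Cr + 555.52 Cr = 7,396.73 Cr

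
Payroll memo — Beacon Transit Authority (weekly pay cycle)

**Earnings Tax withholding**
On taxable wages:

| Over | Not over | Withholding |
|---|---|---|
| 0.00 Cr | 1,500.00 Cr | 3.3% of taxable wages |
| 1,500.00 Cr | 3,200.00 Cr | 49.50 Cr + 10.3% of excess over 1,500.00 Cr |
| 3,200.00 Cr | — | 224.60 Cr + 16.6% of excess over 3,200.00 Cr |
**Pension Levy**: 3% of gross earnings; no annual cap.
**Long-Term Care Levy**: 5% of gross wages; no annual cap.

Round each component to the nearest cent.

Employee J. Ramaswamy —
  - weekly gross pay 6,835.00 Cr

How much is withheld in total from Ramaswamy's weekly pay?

Earnings Tax: taxable = 6,835.00 Cr
  224.60 Cr + 16.6% × (6,835.00 Cr − 3,200.00 Cr) = 224.60 Cr + 16.6% × 3,635.00 Cr = 828.01 Cr
Pension Levy: 3% × 6,835.00 Cr = 205.05 Cr
Long-Term Care Levy: 5% × 6,835.00 Cr = 341.75 Cr
Total: 828.01 Cr + 205.05 Cr + 341.75 Cr = 1,374.81 Cr

1,374.81 Cr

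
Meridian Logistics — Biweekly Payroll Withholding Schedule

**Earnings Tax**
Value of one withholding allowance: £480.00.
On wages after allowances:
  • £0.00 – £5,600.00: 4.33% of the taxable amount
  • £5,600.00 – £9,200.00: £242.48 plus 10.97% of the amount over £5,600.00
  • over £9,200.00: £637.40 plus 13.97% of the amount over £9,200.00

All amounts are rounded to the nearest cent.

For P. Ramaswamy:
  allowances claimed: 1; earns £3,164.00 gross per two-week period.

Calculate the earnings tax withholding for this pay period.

Earnings Tax: taxable = £3,164.00 − 1×£480.00 = £2,684.00
  4.33% × £2,684.00 = £116.22

£116.22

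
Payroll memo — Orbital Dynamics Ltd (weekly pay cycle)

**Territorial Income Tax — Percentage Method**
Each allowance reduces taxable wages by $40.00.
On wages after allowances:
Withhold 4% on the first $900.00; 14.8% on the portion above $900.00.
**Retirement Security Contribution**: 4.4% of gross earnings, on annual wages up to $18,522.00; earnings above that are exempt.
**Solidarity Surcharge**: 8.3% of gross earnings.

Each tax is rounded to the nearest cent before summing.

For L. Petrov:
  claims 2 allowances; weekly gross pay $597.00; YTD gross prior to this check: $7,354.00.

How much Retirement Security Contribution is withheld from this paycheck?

$26.27

Retirement Security Contribution: 4.4% × $597.00 = $26.27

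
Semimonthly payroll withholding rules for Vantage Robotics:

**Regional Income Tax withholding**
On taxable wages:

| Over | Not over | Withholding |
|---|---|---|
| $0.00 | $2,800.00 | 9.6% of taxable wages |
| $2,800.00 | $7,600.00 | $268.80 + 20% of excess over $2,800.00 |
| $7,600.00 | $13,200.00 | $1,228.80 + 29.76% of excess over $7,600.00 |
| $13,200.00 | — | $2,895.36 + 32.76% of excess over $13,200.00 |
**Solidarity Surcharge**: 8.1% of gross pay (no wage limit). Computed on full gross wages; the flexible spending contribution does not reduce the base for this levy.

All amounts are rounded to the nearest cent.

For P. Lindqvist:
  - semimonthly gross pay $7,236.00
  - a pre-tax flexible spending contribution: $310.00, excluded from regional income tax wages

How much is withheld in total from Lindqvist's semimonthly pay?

$1,680.12

Regional Income Tax: taxable = $7,236.00 − $310.00 = $6,926.00
  $268.80 + 20% × ($6,926.00 − $2,800.00) = $268.80 + 20% × $4,126.00 = $1,094.00
Solidarity Surcharge: 8.1% × $7,236.00 = $586.12
Total: $1,094.00 + $586.12 = $1,680.12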